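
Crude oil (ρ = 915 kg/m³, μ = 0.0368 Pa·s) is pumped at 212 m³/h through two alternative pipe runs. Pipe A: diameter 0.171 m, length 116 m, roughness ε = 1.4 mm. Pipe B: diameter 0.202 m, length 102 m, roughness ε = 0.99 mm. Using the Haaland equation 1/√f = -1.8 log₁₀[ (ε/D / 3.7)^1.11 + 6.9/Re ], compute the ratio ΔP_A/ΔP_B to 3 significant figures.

ΔP_A/ΔP_B ≈ 2.82

Pipe A: V = Q/A = 0.05889/0.02297 = 2.564 m/s; Re = 1.09e+04; ε/D = 0.00819; Haaland → f = 0.0407; ΔP_A = f(L/D)(ρV²/2) = 8.304e+04 Pa.
Pipe B: V = Q/A = 0.05889/0.03205 = 1.838 m/s; Re = 9229; ε/D = 0.0049; Haaland → f = 0.03779; ΔP_B = f(L/D)(ρV²/2) = 2.947e+04 Pa.
ΔP_A/ΔP_B = 8.304e+04/2.947e+04 = 2.82.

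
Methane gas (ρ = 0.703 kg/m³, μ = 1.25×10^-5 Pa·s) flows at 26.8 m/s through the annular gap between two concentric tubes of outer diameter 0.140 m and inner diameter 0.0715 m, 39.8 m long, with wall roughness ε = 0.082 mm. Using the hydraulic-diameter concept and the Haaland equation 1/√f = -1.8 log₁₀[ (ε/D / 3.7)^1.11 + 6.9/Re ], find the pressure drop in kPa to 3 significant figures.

Hydraulic diameter D_h = 4A/P = D_o - D_i = 0.14 - 0.0715 = 0.0685 m.
Re = ρVD_h/μ = 0.703·26.8·0.0685/1.25e-05 = 1.032e+05.
ε/D_h = 8.2e-05/0.0685 = 0.0012; Haaland gives 1/√f = -1.8 log₁₀[0.000134+6.68e-05] = 6.656, so f = 0.02257.
ΔP = f(L/D_h)(ρV²/2) = 0.02257·39.8/0.0685·252.5 = 3311 Pa.
ΔP = 3.31 kPa.

ΔP ≈ 3.31 kPa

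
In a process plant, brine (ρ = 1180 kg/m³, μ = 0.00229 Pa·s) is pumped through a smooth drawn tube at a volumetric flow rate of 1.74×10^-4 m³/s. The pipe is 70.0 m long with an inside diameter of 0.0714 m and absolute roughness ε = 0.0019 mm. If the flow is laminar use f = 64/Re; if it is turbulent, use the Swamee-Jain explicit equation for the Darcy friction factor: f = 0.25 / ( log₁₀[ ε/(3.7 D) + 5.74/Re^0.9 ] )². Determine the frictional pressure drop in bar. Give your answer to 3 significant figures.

Cross-sectional area A = πD²/4 = π(0.0714)²/4 = 0.004004 m²; mean velocity V = Q/A = 0.000174/0.004004 = 0.04346 m/s.
Reynolds number Re = ρVD/μ = 1180 · 0.04346 · 0.0714 / 0.00229 = 1599.
Re < 2300 → laminar flow, so f = 64/Re = 64/1599 = 0.04003 (the turbulent correlation is not needed).
Darcy-Weisbach: ΔP = f(L/D)(ρV²/2) = 0.04003·(70/0.0714)·(1180·0.04346²/2) = 0.04003·980.4·1.114 = 43.73 Pa.
ΔP = 43.73 Pa = 4.37×10^-4 bar.

ΔP ≈ 4.37×10^-4 bar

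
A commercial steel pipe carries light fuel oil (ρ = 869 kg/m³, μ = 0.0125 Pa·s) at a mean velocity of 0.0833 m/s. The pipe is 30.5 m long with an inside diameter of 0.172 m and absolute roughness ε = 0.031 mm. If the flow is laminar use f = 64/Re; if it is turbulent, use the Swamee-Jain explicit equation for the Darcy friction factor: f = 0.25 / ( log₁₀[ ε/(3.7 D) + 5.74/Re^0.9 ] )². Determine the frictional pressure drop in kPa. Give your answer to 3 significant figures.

ΔP ≈ 0.0344 kPa

Reynolds number Re = ρVD/μ = 869 · 0.0833 · 0.172 / 0.0125 = 996.1.
Re < 2300 → laminar flow, so f = 64/Re = 64/996.1 = 0.06425 (the turbulent correlation is not needed).
Darcy-Weisbach: ΔP = f(L/D)(ρV²/2) = 0.06425·(30.5/0.172)·(869·0.0833²/2) = 0.06425·177.3·3.015 = 34.35 Pa.
ΔP = 34.35 Pa = 0.0344 kPa.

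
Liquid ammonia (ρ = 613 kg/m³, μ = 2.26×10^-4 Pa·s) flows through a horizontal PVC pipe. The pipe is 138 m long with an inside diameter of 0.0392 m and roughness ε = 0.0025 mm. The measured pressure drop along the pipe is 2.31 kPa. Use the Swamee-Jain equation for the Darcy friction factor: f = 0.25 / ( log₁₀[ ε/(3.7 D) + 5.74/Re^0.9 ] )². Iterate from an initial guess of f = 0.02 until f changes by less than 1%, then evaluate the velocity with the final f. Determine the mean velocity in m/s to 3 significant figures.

Rearranging Darcy-Weisbach: V = √(2·ΔP·D/(f·L·ρ)). With ε/D = 2.5e-06/0.0392 = 6.38e-05, iterate starting from f = 0.02:
  f = 0.02 → V = √(2·2310·0.0392/(0.02·138·613)) = 0.3272 m/s; Re = ρVD/μ = 3.479e+04; f → 0.02278
  f = 0.02278 → V = 0.3066 m/s; Re = 3.259e+04; f → 0.02312
  f = 0.02312 → V = 0.3043 m/s; Re = 3.235e+04; f → 0.02316
Converged (Δf/f < 1%). With the final f = 0.02316: V = √(2·2310·0.0392/(0.02316·138·613)) = 0.304 m/s.

V ≈ 0.304 m/s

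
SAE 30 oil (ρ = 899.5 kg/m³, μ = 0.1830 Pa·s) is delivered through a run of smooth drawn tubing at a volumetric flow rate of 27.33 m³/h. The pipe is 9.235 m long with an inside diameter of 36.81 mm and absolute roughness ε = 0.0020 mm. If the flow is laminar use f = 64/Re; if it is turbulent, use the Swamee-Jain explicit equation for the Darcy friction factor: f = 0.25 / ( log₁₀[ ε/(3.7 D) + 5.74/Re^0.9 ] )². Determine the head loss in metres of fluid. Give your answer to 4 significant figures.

Q = 27.33 m³/h = 27.33/3600 = 0.007592 m³/s.
Cross-sectional area A = πD²/4 = π(0.03681)²/4 = 0.001064 m²; mean velocity V = Q/A = 0.007592/0.001064 = 7.134 m/s.
Reynolds number Re = ρVD/μ = 899.5 · 7.134 · 0.03681 / 0.183 = 1291.
Re < 2300 → laminar flow, so f = 64/Re = 64/1291 = 0.04958 (the turbulent correlation is not needed).
Darcy-Weisbach: ΔP = f(L/D)(ρV²/2) = 0.04958·(9.235/0.03681)·(899.5·7.134²/2) = 0.04958·250.9·2.289e+04 = 2.847e+05 Pa.
Head loss h_f = ΔP/(ρg) = 2.847e+05/(899.5·9.81) = 32.27 m.

h_f ≈ 32.27 m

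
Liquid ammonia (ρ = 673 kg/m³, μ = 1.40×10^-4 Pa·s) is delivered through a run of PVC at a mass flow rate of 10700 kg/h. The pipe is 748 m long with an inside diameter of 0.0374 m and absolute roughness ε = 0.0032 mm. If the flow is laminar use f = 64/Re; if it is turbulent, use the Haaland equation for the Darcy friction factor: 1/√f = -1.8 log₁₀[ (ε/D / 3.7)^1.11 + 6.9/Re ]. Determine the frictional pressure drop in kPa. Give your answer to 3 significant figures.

ṁ = 10700 kg/h = 10700/3600 = 2.972 kg/s.
A = πD²/4 = π(0.0374)²/4 = 0.001099 m²; mean velocity V = ṁ/(ρA) = 2.972/(673 · 0.001099) = 4.02 m/s.
Reynolds number Re = ρVD/μ = 673 · 4.02 · 0.0374 / 0.00014 = 7.228e+05.
Re > 4000 → turbulent. Relative roughness ε/D = 3.2e-06/0.0374 = 8.56e-05. Haaland: 1/√f = -1.8 log₁₀[(8.56e-05/3.7)^1.11 + 6.9/7.228e+05] = -1.8 log₁₀[7.15e-06 + 9.55e-06] = 8.599, so f = 0.01352.
Darcy-Weisbach: ΔP = f(L/D)(ρV²/2) = 0.01352·(748/0.0374)·(673·4.02²/2) = 0.01352·2e+04·5438 = 1.471e+06 Pa.
ΔP = 1.471e+06 Pa = 1470 kPa.

ΔP ≈ 1470 kPa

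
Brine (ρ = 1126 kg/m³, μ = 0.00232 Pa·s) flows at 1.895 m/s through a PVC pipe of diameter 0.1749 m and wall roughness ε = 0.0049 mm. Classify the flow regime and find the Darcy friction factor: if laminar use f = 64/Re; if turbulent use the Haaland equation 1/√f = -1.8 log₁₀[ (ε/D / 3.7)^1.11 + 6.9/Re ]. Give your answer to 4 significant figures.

f ≈ 0.01633

Re = ρVD/μ = 1126·1.895·0.1749/0.00232 = 1.609e+05.
Re > 4000 → turbulent. ε/D = 4.9e-06/0.1749 = 2.8e-05; Haaland: 1/√f = -1.8 log₁₀[2.07e-06 + 4.29e-05] = 7.825, so f = 0.01633.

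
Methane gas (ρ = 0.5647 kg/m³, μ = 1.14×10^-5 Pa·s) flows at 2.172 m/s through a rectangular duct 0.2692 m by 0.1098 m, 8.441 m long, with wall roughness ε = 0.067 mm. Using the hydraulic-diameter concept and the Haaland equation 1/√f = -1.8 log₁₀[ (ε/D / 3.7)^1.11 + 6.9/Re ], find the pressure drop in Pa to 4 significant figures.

ΔP ≈ 1.991 Pa

Hydraulic diameter D_h = 4A/P = 4·(0.2692·0.1098)/(2·(0.2692+0.1098)) = 0.1182/0.758 = 0.156 m.
Re = ρVD_h/μ = 0.5647·2.172·0.156/1.14e-05 = 1.678e+04.
ε/D_h = 6.7e-05/0.156 = 0.00043; Haaland gives 1/√f = -1.8 log₁₀[4.28e-05+0.000411] = 6.017, so f = 0.02762.
ΔP = f(L/D_h)(ρV²/2) = 0.02762·8.441/0.156·1.332 = 1.991 Pa.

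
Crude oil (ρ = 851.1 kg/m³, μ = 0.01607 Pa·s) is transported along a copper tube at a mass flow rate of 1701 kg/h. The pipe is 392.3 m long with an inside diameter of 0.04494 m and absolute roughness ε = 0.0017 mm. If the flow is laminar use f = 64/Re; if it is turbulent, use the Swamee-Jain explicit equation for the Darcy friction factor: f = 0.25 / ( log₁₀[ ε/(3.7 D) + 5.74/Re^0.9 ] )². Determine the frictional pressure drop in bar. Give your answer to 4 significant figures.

ṁ = 1701 kg/h = 1701/3600 = 0.4725 kg/s.
A = πD²/4 = π(0.04494)²/4 = 0.001586 m²; mean velocity V = ṁ/(ρA) = 0.4725/(851.1 · 0.001586) = 0.35 m/s.
Reynolds number Re = ρVD/μ = 851.1 · 0.35 · 0.04494 / 0.0161 = 833.
Re < 2300 → laminar flow, so f = 64/Re = 64/833 = 0.07683 (the turbulent correlation is not needed).
Darcy-Weisbach: ΔP = f(L/D)(ρV²/2) = 0.07683·(392.3/0.04494)·(851.1·0.35²/2) = 0.07683·8729·52.13 = 3.496e+04 Pa.
ΔP = 3.496e+04 Pa = 0.3496 bar.

ΔP ≈ 0.3496 bar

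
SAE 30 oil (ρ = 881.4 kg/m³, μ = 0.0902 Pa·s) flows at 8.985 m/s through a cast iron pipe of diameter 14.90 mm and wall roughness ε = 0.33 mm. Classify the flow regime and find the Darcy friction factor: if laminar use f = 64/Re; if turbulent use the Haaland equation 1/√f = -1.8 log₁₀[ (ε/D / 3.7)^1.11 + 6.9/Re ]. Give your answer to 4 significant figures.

Re = ρVD/μ = 881.4·8.985·0.0149/0.0902 = 1308.
Re < 2300 → laminar, so f = 64/Re = 0.04892 (roughness is irrelevant in laminar flow).

f ≈ 0.04892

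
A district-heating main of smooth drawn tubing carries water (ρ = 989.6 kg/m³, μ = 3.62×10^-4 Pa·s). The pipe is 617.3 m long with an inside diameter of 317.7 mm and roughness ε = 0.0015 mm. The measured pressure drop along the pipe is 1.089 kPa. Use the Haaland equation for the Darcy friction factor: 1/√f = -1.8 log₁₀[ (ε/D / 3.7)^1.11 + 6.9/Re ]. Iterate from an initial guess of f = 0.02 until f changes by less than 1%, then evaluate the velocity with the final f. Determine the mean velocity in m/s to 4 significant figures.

Rearranging Darcy-Weisbach: V = √(2·ΔP·D/(f·L·ρ)). With ε/D = 1.5e-06/0.3177 = 4.72e-06, iterate starting from f = 0.02:
  f = 0.02 → V = √(2·1089·0.3177/(0.02·617.3·989.6)) = 0.238 m/s; Re = ρVD/μ = 2.067e+05; f → 0.01543
  f = 0.01543 → V = 0.271 m/s; Re = 2.353e+05; f → 0.01505
  f = 0.01505 → V = 0.2743 m/s; Re = 2.383e+05; f → 0.01501
Converged (Δf/f < 1%). With the final f = 0.01501: V = √(2·1089·0.3177/(0.01501·617.3·989.6)) = 0.2747 m/s.

V ≈ 0.2747 m/s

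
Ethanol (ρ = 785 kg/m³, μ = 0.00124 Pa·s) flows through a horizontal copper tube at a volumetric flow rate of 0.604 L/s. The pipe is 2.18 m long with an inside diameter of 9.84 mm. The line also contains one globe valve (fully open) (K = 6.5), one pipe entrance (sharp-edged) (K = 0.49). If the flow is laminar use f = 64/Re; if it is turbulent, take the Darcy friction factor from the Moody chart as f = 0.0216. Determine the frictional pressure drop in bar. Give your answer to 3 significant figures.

Q = 0.604 L/s = 0.604/1000 = 0.000604 m³/s.
Cross-sectional area A = πD²/4 = π(0.00984)²/4 = 7.605e-05 m²; mean velocity V = Q/A = 0.000604/7.605e-05 = 7.942 m/s.
Reynolds number Re = ρVD/μ = 785 · 7.942 · 0.00984 / 0.00124 = 4.948e+04.
Re > 4000 → turbulent; use the Moody-chart value f = 0.0216.
Total minor-loss coefficient ΣK = 1·6.5 + 1·0.49 = 6.99.
ΔP = [f·L/D + ΣK]·(ρV²/2) = [0.0216·2.18/0.00984 + 6.99]·(785·7.942²/2) = [4.785 + 6.99]·2.476e+04 = 2.916e+05 Pa.
ΔP = 2.916e+05 Pa = 2.92 bar.

ΔP ≈ 2.92 bar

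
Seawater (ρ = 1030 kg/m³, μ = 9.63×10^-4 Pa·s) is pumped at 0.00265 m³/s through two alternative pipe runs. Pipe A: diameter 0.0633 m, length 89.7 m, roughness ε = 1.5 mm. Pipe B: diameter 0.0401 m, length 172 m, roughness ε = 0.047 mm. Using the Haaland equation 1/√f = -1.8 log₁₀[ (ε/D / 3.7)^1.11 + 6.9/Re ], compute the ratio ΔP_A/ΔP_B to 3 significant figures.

Pipe A: V = Q/A = 0.00265/0.003147 = 0.8421 m/s; Re = 5.701e+04; ε/D = 0.0237; Haaland → f = 0.05267; ΔP_A = f(L/D)(ρV²/2) = 2.726e+04 Pa.
Pipe B: V = Q/A = 0.00265/0.001263 = 2.098 m/s; Re = 9e+04; ε/D = 0.00117; Haaland → f = 0.02275; ΔP_B = f(L/D)(ρV²/2) = 2.212e+05 Pa.
ΔP_A/ΔP_B = 2.726e+04/2.212e+05 = 0.123.

ΔP_A/ΔP_B ≈ 0.123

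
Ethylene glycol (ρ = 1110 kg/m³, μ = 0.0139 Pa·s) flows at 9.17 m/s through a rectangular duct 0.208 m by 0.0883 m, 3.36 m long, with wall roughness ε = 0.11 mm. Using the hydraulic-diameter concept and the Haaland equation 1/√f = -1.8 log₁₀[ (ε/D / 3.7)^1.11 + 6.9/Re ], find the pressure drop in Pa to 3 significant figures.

ΔP ≈ 27500 Pa

Hydraulic diameter D_h = 4A/P = 4·(0.208·0.0883)/(2·(0.208+0.0883)) = 0.07347/0.5926 = 0.124 m.
Re = ρVD_h/μ = 1110·9.17·0.124/0.0139 = 9.078e+04.
ε/D_h = 0.00011/0.124 = 0.000887; Haaland gives 1/√f = -1.8 log₁₀[9.59e-05+7.6e-05] = 6.777, so f = 0.02178.
ΔP = f(L/D_h)(ρV²/2) = 0.02178·3.36/0.124·4.667e+04 = 2.754e+04 Pa.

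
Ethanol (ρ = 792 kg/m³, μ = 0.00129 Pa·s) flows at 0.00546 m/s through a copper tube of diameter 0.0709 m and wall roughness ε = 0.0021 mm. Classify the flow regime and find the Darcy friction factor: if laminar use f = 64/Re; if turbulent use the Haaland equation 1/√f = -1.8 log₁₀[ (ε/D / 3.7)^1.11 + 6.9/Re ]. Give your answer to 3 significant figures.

f ≈ 0.269

Re = ρVD/μ = 792·0.00546·0.0709/0.00129 = 237.7.
Re < 2300 → laminar, so f = 64/Re = 0.2693 (roughness is irrelevant in laminar flow).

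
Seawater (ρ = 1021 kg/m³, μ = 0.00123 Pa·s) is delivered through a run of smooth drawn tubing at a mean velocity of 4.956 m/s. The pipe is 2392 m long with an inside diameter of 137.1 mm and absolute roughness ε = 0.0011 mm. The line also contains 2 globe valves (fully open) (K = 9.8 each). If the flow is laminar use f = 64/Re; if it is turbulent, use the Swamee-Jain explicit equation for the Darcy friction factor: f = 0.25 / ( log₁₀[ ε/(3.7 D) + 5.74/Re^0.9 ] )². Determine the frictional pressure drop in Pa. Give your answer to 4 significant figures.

Reynolds number Re = ρVD/μ = 1021 · 4.956 · 0.1371 / 0.00123 = 5.64e+05.
Re > 4000 → turbulent. Relative roughness ε/D = 1.1e-06/0.1371 = 8.02e-06. Swamee-Jain: f = 0.25/(log₁₀[8.02e-06/3.7 + 5.74/5.64e+05^0.9])² = 0.25/(log₁₀[2.17e-06 + 3.83e-05])² = 0.25/(-4.393)² = 0.01295.
Total minor-loss coefficient ΣK = 2·9.8 = 19.6.
ΔP = [f·L/D + ΣK]·(ρV²/2) = [0.01295·2392/0.1371 + 19.6]·(1021·4.956²/2) = [226 + 19.6]·1.254e+04 = 3.079e+06 Pa.

ΔP ≈ 3079000 Pa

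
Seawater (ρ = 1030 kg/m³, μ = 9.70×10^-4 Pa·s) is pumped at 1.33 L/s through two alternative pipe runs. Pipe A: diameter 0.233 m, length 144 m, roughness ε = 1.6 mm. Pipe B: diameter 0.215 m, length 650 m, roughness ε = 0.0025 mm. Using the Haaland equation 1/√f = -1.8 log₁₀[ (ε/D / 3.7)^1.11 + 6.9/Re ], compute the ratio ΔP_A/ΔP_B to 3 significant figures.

ΔP_A/ΔP_B ≈ 0.188

Pipe A: V = Q/A = 0.00133/0.04264 = 0.03119 m/s; Re = 7717; ε/D = 0.00687; Haaland → f = 0.04114; ΔP_A = f(L/D)(ρV²/2) = 12.74 Pa.
Pipe B: V = Q/A = 0.00133/0.03631 = 0.03663 m/s; Re = 8364; ε/D = 1.16e-05; Haaland → f = 0.03247; ΔP_B = f(L/D)(ρV²/2) = 67.85 Pa.
ΔP_A/ΔP_B = 12.74/67.85 = 0.188.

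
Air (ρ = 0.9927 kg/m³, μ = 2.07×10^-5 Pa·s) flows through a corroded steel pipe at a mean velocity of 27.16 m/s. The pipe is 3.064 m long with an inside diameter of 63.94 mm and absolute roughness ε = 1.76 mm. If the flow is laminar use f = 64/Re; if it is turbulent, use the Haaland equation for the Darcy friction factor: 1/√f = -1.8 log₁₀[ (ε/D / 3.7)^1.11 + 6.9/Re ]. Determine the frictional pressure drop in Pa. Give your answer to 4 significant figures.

Reynolds number Re = ρVD/μ = 0.9927 · 27.16 · 0.06394 / 2.07e-05 = 8.328e+04.
Re > 4000 → turbulent. Relative roughness ε/D = 0.00176/0.06394 = 0.0275. Haaland: 1/√f = -1.8 log₁₀[(0.0275/3.7)^1.11 + 6.9/8.328e+04] = -1.8 log₁₀[0.00434 + 8.29e-05] = 4.238, so f = 0.05568.
Darcy-Weisbach: ΔP = f(L/D)(ρV²/2) = 0.05568·(3.064/0.06394)·(0.9927·27.16²/2) = 0.05568·47.92·366.1 = 976.9 Pa.

ΔP ≈ 976.9 Pa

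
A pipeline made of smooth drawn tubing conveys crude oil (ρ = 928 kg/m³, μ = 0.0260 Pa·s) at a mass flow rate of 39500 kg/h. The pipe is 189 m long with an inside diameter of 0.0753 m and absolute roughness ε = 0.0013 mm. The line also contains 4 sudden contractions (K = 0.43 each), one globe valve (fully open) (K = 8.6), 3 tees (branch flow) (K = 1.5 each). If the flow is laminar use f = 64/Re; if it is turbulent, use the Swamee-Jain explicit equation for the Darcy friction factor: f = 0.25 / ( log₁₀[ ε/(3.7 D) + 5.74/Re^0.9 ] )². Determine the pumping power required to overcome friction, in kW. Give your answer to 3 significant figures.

ṁ = 39500 kg/h = 39500/3600 = 10.97 kg/s.
A = πD²/4 = π(0.0753)²/4 = 0.004453 m²; mean velocity V = ṁ/(ρA) = 10.97/(928 · 0.004453) = 2.655 m/s.
Reynolds number Re = ρVD/μ = 928 · 2.655 · 0.0753 / 0.026 = 7136.
Re > 4000 → turbulent. Relative roughness ε/D = 1.3e-06/0.0753 = 1.73e-05. Swamee-Jain: f = 0.25/(log₁₀[1.73e-05/3.7 + 5.74/7136^0.9])² = 0.25/(log₁₀[4.67e-06 + 0.00195])² = 0.25/(-2.708)² = 0.03409.
Total minor-loss coefficient ΣK = 4·0.43 + 1·8.6 + 3·1.5 = 14.8.
ΔP = [f·L/D + ΣK]·(ρV²/2) = [0.03409·189/0.0753 + 14.8]·(928·2.655²/2) = [85.56 + 14.8]·3271 = 3.283e+05 Pa.
Q = ṁ/ρ = 10.97/928 = 0.01182 m³/s.
Pumping power P = QΔP = 0.01182·3.283e+05 = 3882 W = 3.88 kW.

P ≈ 3.88 kW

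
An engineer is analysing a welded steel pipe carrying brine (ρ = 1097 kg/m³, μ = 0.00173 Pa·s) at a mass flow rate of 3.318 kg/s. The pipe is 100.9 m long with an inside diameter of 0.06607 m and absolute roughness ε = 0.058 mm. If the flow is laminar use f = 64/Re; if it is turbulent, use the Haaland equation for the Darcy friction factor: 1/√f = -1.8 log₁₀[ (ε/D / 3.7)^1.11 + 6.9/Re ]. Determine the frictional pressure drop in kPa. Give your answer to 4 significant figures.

A = πD²/4 = π(0.06607)²/4 = 0.003428 m²; mean velocity V = ṁ/(ρA) = 3.318/(1097 · 0.003428) = 0.8822 m/s.
Reynolds number Re = ρVD/μ = 1097 · 0.8822 · 0.06607 / 0.00173 = 3.696e+04.
Re > 4000 → turbulent. Relative roughness ε/D = 5.8e-05/0.06607 = 0.000878. Haaland: 1/√f = -1.8 log₁₀[(0.000878/3.7)^1.11 + 6.9/3.696e+04] = -1.8 log₁₀[9.47e-05 + 0.000187] = 6.391, so f = 0.02448.
Darcy-Weisbach: ΔP = f(L/D)(ρV²/2) = 0.02448·(100.9/0.06607)·(1097·0.8822²/2) = 0.02448·1527·426.9 = 1.596e+04 Pa.
ΔP = 1.596e+04 Pa = 15.96 kPa.

ΔP ≈ 15.96 kPa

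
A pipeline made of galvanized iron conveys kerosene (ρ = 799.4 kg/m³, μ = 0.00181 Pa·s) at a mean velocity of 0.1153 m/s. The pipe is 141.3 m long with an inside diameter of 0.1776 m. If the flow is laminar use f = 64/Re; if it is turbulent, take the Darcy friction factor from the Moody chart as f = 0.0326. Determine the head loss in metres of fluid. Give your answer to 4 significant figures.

Reynolds number Re = ρVD/μ = 799.4 · 0.1153 · 0.1776 / 0.00181 = 9044.
Re > 4000 → turbulent; use the Moody-chart value f = 0.0326.
Darcy-Weisbach: ΔP = f(L/D)(ρV²/2) = 0.0326·(141.3/0.1776)·(799.4·0.1153²/2) = 0.0326·795.6·5.314 = 137.8 Pa.
Head loss h_f = ΔP/(ρg) = 137.8/(799.4·9.81) = 0.01757 m.

h_f ≈ 0.01757 m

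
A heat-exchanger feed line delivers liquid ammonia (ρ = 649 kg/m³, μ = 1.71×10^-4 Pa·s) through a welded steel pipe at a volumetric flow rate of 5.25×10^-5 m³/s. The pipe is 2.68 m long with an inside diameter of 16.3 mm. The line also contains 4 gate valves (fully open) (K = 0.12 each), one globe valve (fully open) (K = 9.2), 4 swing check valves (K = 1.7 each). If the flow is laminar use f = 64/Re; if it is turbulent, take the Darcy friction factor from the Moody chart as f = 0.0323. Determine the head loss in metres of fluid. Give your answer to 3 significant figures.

h_f ≈ 0.0703 m

Cross-sectional area A = πD²/4 = π(0.0163)²/4 = 0.0002087 m²; mean velocity V = Q/A = 5.25e-05/0.0002087 = 0.2516 m/s.
Reynolds number Re = ρVD/μ = 649 · 0.2516 · 0.0163 / 0.000171 = 1.556e+04.
Re > 4000 → turbulent; use the Moody-chart value f = 0.0323.
Total minor-loss coefficient ΣK = 4·0.12 + 1·9.2 + 4·1.7 = 16.5.
ΔP = [f·L/D + ΣK]·(ρV²/2) = [0.0323·2.68/0.0163 + 16.5]·(649·0.2516²/2) = [5.311 + 16.5]·20.54 = 447.6 Pa.
Head loss h_f = ΔP/(ρg) = 447.6/(649·9.81) = 0.0703 m.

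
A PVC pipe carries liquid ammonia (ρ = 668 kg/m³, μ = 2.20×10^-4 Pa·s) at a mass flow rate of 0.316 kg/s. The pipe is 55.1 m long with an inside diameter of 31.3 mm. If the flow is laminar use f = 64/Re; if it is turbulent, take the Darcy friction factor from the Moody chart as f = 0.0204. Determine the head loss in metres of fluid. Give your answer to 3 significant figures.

A = πD²/4 = π(0.0313)²/4 = 0.0007694 m²; mean velocity V = ṁ/(ρA) = 0.316/(668 · 0.0007694) = 0.6148 m/s.
Reynolds number Re = ρVD/μ = 668 · 0.6148 · 0.0313 / 0.00022 = 5.843e+04.
Re > 4000 → turbulent; use the Moody-chart value f = 0.0204.
Darcy-Weisbach: ΔP = f(L/D)(ρV²/2) = 0.0204·(55.1/0.0313)·(668·0.6148²/2) = 0.0204·1760·126.2 = 4534 Pa.
Head loss h_f = ΔP/(ρg) = 4534/(668·9.81) = 0.692 m.

h_f ≈ 0.692 m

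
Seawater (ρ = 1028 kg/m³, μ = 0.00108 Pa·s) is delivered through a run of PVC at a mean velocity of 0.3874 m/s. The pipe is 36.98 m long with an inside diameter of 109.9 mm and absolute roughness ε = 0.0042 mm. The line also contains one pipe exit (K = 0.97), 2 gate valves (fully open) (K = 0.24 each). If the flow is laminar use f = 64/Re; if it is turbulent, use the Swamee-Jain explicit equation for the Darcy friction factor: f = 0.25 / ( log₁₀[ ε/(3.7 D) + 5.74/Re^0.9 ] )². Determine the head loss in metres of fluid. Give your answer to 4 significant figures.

Reynolds number Re = ρVD/μ = 1028 · 0.3874 · 0.1099 / 0.00108 = 4.053e+04.
Re > 4000 → turbulent. Relative roughness ε/D = 4.2e-06/0.1099 = 3.82e-05. Swamee-Jain: f = 0.25/(log₁₀[3.82e-05/3.7 + 5.74/4.053e+04^0.9])² = 0.25/(log₁₀[1.03e-05 + 0.000409])² = 0.25/(-3.377)² = 0.02192.
Total minor-loss coefficient ΣK = 1·0.97 + 2·0.24 = 1.45.
ΔP = [f·L/D + ΣK]·(ρV²/2) = [0.02192·36.98/0.1099 + 1.45]·(1028·0.3874²/2) = [7.375 + 1.45]·77.14 = 680.8 Pa.
Head loss h_f = ΔP/(ρg) = 680.8/(1028·9.81) = 0.06751 m.

h_f ≈ 0.06751 m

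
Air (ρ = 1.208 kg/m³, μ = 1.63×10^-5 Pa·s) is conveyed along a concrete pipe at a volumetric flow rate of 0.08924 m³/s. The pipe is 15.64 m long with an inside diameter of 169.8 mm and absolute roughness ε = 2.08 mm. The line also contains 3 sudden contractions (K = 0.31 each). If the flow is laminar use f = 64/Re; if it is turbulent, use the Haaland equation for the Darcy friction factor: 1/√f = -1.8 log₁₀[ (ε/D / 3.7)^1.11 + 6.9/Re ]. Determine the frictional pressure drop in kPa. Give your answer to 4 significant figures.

ΔP ≈ 0.04477 kPa

Cross-sectional area A = πD²/4 = π(0.1698)²/4 = 0.02264 m²; mean velocity V = Q/A = 0.08924/0.02264 = 3.941 m/s.
Reynolds number Re = ρVD/μ = 1.208 · 3.941 · 0.1698 / 1.63e-05 = 4.959e+04.
Re > 4000 → turbulent. Relative roughness ε/D = 0.00208/0.1698 = 0.0122. Haaland: 1/√f = -1.8 log₁₀[(0.0122/3.7)^1.11 + 6.9/4.959e+04] = -1.8 log₁₀[0.00177 + 0.000139] = 4.896, so f = 0.04172.
Total minor-loss coefficient ΣK = 3·0.31 = 0.93.
ΔP = [f·L/D + ΣK]·(ρV²/2) = [0.04172·15.64/0.1698 + 0.93]·(1.208·3.941²/2) = [3.843 + 0.93]·9.38 = 44.77 Pa.
ΔP = 44.77 Pa = 0.04477 kPa.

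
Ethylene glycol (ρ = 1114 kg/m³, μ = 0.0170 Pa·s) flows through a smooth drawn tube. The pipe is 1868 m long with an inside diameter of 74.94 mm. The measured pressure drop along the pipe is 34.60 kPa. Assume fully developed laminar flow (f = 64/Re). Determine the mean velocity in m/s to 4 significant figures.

V ≈ 0.1912 m/s

For laminar flow, f = 64/Re with Re = ρVD/μ, so Darcy-Weisbach reduces to ΔP = 32μLV/D². Solving for V: V = ΔP·D²/(32μL) = 3.46e+04·(0.07494)²/(32·0.017·1868) = 0.1912 m/s.
Check: Re = ρVD/μ = 1114·0.1912·0.07494/0.017 = 939 < 2300, so the laminar assumption holds.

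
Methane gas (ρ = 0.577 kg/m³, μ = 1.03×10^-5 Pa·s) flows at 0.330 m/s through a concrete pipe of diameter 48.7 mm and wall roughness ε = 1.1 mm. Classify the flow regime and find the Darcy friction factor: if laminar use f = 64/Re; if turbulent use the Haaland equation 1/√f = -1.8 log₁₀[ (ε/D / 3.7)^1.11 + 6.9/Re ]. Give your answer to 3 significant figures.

Re = ρVD/μ = 0.577·0.33·0.0487/1.03e-05 = 900.3.
Re < 2300 → laminar, so f = 64/Re = 0.07109 (roughness is irrelevant in laminar flow).

f ≈ 0.0711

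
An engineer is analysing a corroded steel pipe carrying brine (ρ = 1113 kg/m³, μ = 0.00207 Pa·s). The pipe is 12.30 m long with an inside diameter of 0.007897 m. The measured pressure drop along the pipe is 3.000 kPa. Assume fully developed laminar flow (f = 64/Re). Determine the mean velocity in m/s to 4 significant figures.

V ≈ 0.2296 m/s

For laminar flow, f = 64/Re with Re = ρVD/μ, so Darcy-Weisbach reduces to ΔP = 32μLV/D². Solving for V: V = ΔP·D²/(32μL) = 3000·(0.007897)²/(32·0.00207·12.3) = 0.2296 m/s.
Check: Re = ρVD/μ = 1113·0.2296·0.007897/0.00207 = 975 < 2300, so the laminar assumption holds.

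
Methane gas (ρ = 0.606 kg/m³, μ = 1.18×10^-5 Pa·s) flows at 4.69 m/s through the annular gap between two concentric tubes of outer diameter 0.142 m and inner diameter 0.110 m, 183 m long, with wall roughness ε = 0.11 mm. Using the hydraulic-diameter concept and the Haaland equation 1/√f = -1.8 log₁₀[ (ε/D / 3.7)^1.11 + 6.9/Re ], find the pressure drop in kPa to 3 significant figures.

Hydraulic diameter D_h = 4A/P = D_o - D_i = 0.142 - 0.11 = 0.032 m.
Re = ρVD_h/μ = 0.606·4.69·0.032/1.18e-05 = 7707.
ε/D_h = 0.00011/0.032 = 0.00344; Haaland gives 1/√f = -1.8 log₁₀[0.000431+0.000895] = 5.179, so f = 0.03728.
ΔP = f(L/D_h)(ρV²/2) = 0.03728·183/0.032·6.665 = 1421 Pa.
ΔP = 1.42 kPa.

ΔP ≈ 1.42 kPa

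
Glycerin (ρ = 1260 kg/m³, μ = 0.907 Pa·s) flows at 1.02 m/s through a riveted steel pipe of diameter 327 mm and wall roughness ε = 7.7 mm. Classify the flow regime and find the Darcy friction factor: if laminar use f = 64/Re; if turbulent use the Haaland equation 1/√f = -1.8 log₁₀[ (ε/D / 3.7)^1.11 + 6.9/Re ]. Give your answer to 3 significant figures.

Re = ρVD/μ = 1260·1.02·0.327/0.907 = 463.4.
Re < 2300 → laminar, so f = 64/Re = 0.1381 (roughness is irrelevant in laminar flow).

f ≈ 0.138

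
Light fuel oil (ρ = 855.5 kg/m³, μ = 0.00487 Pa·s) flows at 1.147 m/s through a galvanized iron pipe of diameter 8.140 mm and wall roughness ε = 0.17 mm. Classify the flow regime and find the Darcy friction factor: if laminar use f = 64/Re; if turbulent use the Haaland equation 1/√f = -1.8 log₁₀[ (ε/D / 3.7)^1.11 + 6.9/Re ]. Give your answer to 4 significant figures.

Re = ρVD/μ = 855.5·1.147·0.00814/0.00487 = 1640.
Re < 2300 → laminar, so f = 64/Re = 0.03902 (roughness is irrelevant in laminar flow).

f ≈ 0.03902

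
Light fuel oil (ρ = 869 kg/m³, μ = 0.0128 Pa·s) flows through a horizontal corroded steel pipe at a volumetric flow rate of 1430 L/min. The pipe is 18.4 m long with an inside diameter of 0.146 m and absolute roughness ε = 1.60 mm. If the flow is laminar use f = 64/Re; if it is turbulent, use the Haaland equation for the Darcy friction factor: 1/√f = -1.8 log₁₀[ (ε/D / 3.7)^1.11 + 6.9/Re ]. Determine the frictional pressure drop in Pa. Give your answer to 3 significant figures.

ΔP ≈ 4740 Pa

Q = 1430 L/min = 1430/60000 = 0.02383 m³/s.
Cross-sectional area A = πD²/4 = π(0.146)²/4 = 0.01674 m²; mean velocity V = Q/A = 0.02383/0.01674 = 1.424 m/s.
Reynolds number Re = ρVD/μ = 869 · 1.424 · 0.146 / 0.0128 = 1.411e+04.
Re > 4000 → turbulent. Relative roughness ε/D = 0.0016/0.146 = 0.011. Haaland: 1/√f = -1.8 log₁₀[(0.011/3.7)^1.11 + 6.9/1.411e+04] = -1.8 log₁₀[0.00156 + 0.000489] = 4.839, so f = 0.04271.
Darcy-Weisbach: ΔP = f(L/D)(ρV²/2) = 0.04271·(18.4/0.146)·(869·1.424²/2) = 0.04271·126·880.6 = 4740 Pa.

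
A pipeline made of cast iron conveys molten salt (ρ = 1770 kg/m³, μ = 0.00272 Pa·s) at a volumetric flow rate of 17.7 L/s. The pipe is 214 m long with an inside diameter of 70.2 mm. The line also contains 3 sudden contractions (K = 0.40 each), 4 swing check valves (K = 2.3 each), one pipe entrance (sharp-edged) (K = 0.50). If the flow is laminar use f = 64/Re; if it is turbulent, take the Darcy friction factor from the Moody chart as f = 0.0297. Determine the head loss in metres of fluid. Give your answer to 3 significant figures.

h_f ≈ 108 m

Q = 17.7 L/s = 17.7/1000 = 0.0177 m³/s.
Cross-sectional area A = πD²/4 = π(0.0702)²/4 = 0.00387 m²; mean velocity V = Q/A = 0.0177/0.00387 = 4.573 m/s.
Reynolds number Re = ρVD/μ = 1770 · 4.573 · 0.0702 / 0.00272 = 2.089e+05.
Re > 4000 → turbulent; use the Moody-chart value f = 0.0297.
Total minor-loss coefficient ΣK = 3·0.4 + 4·2.3 + 1·0.5 = 10.9.
ΔP = [f·L/D + ΣK]·(ρV²/2) = [0.0297·214/0.0702 + 10.9]·(1770·4.573²/2) = [90.54 + 10.9]·1.851e+04 = 1.877e+06 Pa.
Head loss h_f = ΔP/(ρg) = 1.877e+06/(1770·9.81) = 108 m.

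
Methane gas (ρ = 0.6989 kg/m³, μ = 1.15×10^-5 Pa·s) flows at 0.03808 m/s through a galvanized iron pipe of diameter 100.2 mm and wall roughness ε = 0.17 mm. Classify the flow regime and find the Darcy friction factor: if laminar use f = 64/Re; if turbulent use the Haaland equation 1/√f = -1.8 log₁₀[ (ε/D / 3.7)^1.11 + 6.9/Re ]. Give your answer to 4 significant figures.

f ≈ 0.2760

Re = ρVD/μ = 0.6989·0.03808·0.1002/1.15e-05 = 231.9.
Re < 2300 → laminar, so f = 64/Re = 0.276 (roughness is irrelevant in laminar flow).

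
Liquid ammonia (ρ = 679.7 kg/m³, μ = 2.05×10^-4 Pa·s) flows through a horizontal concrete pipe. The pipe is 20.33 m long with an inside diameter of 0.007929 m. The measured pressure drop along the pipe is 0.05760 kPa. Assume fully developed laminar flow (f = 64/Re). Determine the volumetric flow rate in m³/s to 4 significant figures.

For laminar flow, f = 64/Re with Re = ρVD/μ, so Darcy-Weisbach reduces to ΔP = 32μLV/D². Solving for V: V = ΔP·D²/(32μL) = 57.6·(0.007929)²/(32·0.000205·20.33) = 0.02715 m/s.
Check: Re = ρVD/μ = 679.7·0.02715·0.007929/0.000205 = 713.8 < 2300, so the laminar assumption holds.
Q = V·A = 0.02715·(π/4·0.007929²) = 1.341e-06 m³/s = 1.341×10^-6 m³/s.

Q ≈ 1.341×10^-6 m³/s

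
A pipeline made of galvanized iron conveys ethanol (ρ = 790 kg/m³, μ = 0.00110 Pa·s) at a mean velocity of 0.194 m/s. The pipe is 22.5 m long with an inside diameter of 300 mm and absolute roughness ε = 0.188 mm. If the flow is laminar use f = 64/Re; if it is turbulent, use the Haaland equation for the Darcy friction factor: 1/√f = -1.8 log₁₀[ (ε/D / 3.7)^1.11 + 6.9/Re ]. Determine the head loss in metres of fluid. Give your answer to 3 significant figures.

h_f ≈ 0.00336 m

Reynolds number Re = ρVD/μ = 790 · 0.194 · 0.3 / 0.0011 = 4.18e+04.
Re > 4000 → turbulent. Relative roughness ε/D = 0.000188/0.3 = 0.000627. Haaland: 1/√f = -1.8 log₁₀[(0.000627/3.7)^1.11 + 6.9/4.18e+04] = -1.8 log₁₀[6.52e-05 + 0.000165] = 6.548, so f = 0.02332.
Darcy-Weisbach: ΔP = f(L/D)(ρV²/2) = 0.02332·(22.5/0.3)·(790·0.194²/2) = 0.02332·75·14.87 = 26 Pa.
Head loss h_f = ΔP/(ρg) = 26/(790·9.81) = 0.00336 m.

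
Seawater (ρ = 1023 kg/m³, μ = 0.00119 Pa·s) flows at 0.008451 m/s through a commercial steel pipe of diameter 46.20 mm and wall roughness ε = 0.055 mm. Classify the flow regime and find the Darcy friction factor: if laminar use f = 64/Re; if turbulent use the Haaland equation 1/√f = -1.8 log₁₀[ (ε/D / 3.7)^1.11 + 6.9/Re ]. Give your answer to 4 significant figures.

Re = ρVD/μ = 1023·0.008451·0.0462/0.00119 = 335.6.
Re < 2300 → laminar, so f = 64/Re = 0.1907 (roughness is irrelevant in laminar flow).

f ≈ 0.1907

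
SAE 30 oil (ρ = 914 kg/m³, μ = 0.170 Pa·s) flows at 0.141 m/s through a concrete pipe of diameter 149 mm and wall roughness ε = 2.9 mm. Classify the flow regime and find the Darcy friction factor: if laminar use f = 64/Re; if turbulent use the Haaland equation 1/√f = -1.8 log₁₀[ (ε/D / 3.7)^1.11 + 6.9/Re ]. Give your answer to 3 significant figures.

Re = ρVD/μ = 914·0.141·0.149/0.17 = 113.
Re < 2300 → laminar, so f = 64/Re = 0.5666 (roughness is irrelevant in laminar flow).

f ≈ 0.567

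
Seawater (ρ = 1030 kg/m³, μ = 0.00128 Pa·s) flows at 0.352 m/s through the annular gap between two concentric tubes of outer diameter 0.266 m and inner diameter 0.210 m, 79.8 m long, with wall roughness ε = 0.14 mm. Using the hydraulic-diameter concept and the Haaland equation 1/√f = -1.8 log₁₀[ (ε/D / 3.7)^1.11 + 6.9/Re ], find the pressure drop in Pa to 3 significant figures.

Hydraulic diameter D_h = 4A/P = D_o - D_i = 0.266 - 0.21 = 0.056 m.
Re = ρVD_h/μ = 1030·0.352·0.056/0.00128 = 1.586e+04.
ε/D_h = 0.00014/0.056 = 0.0025; Haaland gives 1/√f = -1.8 log₁₀[0.000303+0.000435] = 5.638, so f = 0.03146.
ΔP = f(L/D_h)(ρV²/2) = 0.03146·79.8/0.056·63.81 = 2861 Pa.

ΔP ≈ 2860 Pa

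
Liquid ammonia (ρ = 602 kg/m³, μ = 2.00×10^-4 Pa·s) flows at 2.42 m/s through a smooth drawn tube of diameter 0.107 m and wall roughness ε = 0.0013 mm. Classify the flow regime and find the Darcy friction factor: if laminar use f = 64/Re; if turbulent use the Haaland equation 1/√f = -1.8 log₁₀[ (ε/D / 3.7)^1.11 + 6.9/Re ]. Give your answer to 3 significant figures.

Re = ρVD/μ = 602·2.42·0.107/0.0002 = 7.794e+05.
Re > 4000 → turbulent. ε/D = 1.3e-06/0.107 = 1.21e-05; Haaland: 1/√f = -1.8 log₁₀[8.19e-07 + 8.85e-06] = 9.026, so f = 0.01227.

f ≈ 0.0123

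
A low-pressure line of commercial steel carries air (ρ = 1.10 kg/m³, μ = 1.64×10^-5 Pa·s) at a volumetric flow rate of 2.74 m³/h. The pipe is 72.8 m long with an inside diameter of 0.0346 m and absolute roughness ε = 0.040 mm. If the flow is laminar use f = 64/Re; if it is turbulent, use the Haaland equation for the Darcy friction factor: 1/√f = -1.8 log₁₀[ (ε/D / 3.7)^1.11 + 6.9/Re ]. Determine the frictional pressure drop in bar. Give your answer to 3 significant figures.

Q = 2.74 m³/h = 2.74/3600 = 0.0007611 m³/s.
Cross-sectional area A = πD²/4 = π(0.0346)²/4 = 0.0009402 m²; mean velocity V = Q/A = 0.0007611/0.0009402 = 0.8095 m/s.
Reynolds number Re = ρVD/μ = 1.1 · 0.8095 · 0.0346 / 1.64e-05 = 1879.
Re < 2300 → laminar flow, so f = 64/Re = 64/1879 = 0.03407 (the turbulent correlation is not needed).
Darcy-Weisbach: ΔP = f(L/D)(ρV²/2) = 0.03407·(72.8/0.0346)·(1.1·0.8095²/2) = 0.03407·2104·0.3604 = 25.83 Pa.
ΔP = 25.83 Pa = 2.58×10^-4 bar.

ΔP ≈ 2.58×10^-4 bar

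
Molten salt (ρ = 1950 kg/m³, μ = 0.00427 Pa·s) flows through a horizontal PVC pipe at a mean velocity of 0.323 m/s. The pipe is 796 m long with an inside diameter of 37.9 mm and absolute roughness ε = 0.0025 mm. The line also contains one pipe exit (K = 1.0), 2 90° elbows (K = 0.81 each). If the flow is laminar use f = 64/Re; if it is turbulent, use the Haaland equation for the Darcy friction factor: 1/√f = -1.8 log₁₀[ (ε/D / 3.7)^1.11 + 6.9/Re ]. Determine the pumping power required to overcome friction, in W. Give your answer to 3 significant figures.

Reynolds number Re = ρVD/μ = 1950 · 0.323 · 0.0379 / 0.00427 = 5590.
Re > 4000 → turbulent. Relative roughness ε/D = 2.5e-06/0.0379 = 6.6e-05. Haaland: 1/√f = -1.8 log₁₀[(6.6e-05/3.7)^1.11 + 6.9/5590] = -1.8 log₁₀[5.35e-06 + 0.00123] = 5.232, so f = 0.03653.
Total minor-loss coefficient ΣK = 1·1 + 2·0.81 = 2.62.
ΔP = [f·L/D + ΣK]·(ρV²/2) = [0.03653·796/0.0379 + 2.62]·(1950·0.323²/2) = [767.2 + 2.62]·101.7 = 7.831e+04 Pa.
Q = V·A = 0.323·0.001128 = 0.0003644 m³/s.
Pumping power P = QΔP = 0.0003644·7.831e+04 = 28.54 W = 28.5 W.

P ≈ 28.5 W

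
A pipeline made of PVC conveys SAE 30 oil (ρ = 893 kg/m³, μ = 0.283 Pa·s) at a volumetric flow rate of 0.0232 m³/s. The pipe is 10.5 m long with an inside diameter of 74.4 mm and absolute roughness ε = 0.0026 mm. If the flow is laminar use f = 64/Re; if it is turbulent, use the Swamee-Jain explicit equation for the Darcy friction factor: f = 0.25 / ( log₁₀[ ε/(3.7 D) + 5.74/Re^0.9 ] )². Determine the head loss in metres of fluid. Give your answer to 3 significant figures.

Cross-sectional area A = πD²/4 = π(0.0744)²/4 = 0.004347 m²; mean velocity V = Q/A = 0.0232/0.004347 = 5.336 m/s.
Reynolds number Re = ρVD/μ = 893 · 5.336 · 0.0744 / 0.283 = 1253.
Re < 2300 → laminar flow, so f = 64/Re = 64/1253 = 0.05108 (the turbulent correlation is not needed).
Darcy-Weisbach: ΔP = f(L/D)(ρV²/2) = 0.05108·(10.5/0.0744)·(893·5.336²/2) = 0.05108·141.1·1.272e+04 = 9.167e+04 Pa.
Head loss h_f = ΔP/(ρg) = 9.167e+04/(893·9.81) = 10.5 m.

h_f ≈ 10.5 m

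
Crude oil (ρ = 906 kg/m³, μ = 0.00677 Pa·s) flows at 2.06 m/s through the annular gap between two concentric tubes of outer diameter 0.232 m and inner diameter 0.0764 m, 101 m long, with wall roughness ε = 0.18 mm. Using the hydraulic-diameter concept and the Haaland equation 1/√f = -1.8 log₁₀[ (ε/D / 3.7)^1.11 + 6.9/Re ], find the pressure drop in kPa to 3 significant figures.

ΔP ≈ 30.8 kPa

Hydraulic diameter D_h = 4A/P = D_o - D_i = 0.232 - 0.0764 = 0.1556 m.
Re = ρVD_h/μ = 906·2.06·0.1556/0.00677 = 4.29e+04.
ε/D_h = 0.00018/0.1556 = 0.00116; Haaland gives 1/√f = -1.8 log₁₀[0.000129+0.000161] = 6.369, so f = 0.02465.
ΔP = f(L/D_h)(ρV²/2) = 0.02465·101/0.1556·1922 = 3.076e+04 Pa.
ΔP = 30.8 kPa.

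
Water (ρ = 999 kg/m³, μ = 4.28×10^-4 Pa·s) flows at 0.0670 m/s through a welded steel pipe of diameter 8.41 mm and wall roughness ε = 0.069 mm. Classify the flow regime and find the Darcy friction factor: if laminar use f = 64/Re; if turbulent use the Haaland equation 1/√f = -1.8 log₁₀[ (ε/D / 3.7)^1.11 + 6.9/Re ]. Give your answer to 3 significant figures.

Re = ρVD/μ = 999·0.067·0.00841/0.000428 = 1315.
Re < 2300 → laminar, so f = 64/Re = 0.04866 (roughness is irrelevant in laminar flow).

f ≈ 0.0487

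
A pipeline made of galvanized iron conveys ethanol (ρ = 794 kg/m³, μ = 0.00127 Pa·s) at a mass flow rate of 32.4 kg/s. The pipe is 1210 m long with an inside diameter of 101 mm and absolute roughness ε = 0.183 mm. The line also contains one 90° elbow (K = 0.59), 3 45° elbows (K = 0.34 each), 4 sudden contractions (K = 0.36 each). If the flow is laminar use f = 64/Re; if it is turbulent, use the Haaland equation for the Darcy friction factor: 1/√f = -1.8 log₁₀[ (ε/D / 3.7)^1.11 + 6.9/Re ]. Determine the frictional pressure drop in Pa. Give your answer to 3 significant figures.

ΔP ≈ 2.92×10^6 Pa

A = πD²/4 = π(0.101)²/4 = 0.008012 m²; mean velocity V = ṁ/(ρA) = 32.4/(794 · 0.008012) = 5.093 m/s.
Reynolds number Re = ρVD/μ = 794 · 5.093 · 0.101 / 0.00127 = 3.216e+05.
Re > 4000 → turbulent. Relative roughness ε/D = 0.000183/0.101 = 0.00181. Haaland: 1/√f = -1.8 log₁₀[(0.00181/3.7)^1.11 + 6.9/3.216e+05] = -1.8 log₁₀[0.000212 + 2.15e-05] = 6.538, so f = 0.02339.
Total minor-loss coefficient ΣK = 1·0.59 + 3·0.34 + 4·0.36 = 3.05.
ΔP = [f·L/D + ΣK]·(ρV²/2) = [0.02339·1210/0.101 + 3.05]·(794·5.093²/2) = [280.3 + 3.05]·1.03e+04 = 2.918e+06 Pa.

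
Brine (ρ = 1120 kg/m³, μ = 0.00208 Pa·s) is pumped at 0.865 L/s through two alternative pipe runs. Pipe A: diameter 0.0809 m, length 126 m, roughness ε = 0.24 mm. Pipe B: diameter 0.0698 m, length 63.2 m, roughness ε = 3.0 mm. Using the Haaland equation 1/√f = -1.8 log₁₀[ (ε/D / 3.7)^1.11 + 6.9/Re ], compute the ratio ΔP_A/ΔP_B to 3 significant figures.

Pipe A: V = Q/A = 0.000865/0.00514 = 0.1683 m/s; Re = 7330; ε/D = 0.00297; Haaland → f = 0.03712; ΔP_A = f(L/D)(ρV²/2) = 916.7 Pa.
Pipe B: V = Q/A = 0.000865/0.003826 = 0.2261 m/s; Re = 8496; ε/D = 0.043; Haaland → f = 0.06993; ΔP_B = f(L/D)(ρV²/2) = 1812 Pa.
ΔP_A/ΔP_B = 916.7/1812 = 0.506.

ΔP_A/ΔP_B ≈ 0.506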